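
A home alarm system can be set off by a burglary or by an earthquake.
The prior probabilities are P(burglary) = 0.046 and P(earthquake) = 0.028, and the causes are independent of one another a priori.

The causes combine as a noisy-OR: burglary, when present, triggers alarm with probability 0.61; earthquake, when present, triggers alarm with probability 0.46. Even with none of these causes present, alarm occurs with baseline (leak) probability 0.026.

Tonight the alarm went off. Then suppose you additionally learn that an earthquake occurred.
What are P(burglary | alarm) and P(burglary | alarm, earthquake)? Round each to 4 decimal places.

P(burglary | alarm) ≈ 0.4388; P(burglary | alarm, earthquake) ≈ 0.0748

Under noisy-OR, P(alarm | causes) = 1 − (1−0.026)·∏(1−qᵢ) over the active causes.
P(alarm) = 0.026×0.954×0.972 + 0.47404×0.954×0.028 + 0.62014×0.046×0.972 + 0.794876×0.046×0.028 = 0.024109 + 0.012663 + 0.027728 + 0.001024 = 0.065524
The burglary-present share is 0.027728 + 0.001024 = 0.028752.
So P(burglary | alarm) = 0.028752/0.065524 ≈ 0.4388.

Now condition on the additional information:
For the numerator, keep only burglary=true terms: 0.794876*0.046 = 0.036564
Normalizer over all consistent configurations: 0.47404*0.954 + 0.794876*0.046 = 0.488798
P(burglary | alarm, earthquake) = 0.036564/0.488798 ≈ 0.0748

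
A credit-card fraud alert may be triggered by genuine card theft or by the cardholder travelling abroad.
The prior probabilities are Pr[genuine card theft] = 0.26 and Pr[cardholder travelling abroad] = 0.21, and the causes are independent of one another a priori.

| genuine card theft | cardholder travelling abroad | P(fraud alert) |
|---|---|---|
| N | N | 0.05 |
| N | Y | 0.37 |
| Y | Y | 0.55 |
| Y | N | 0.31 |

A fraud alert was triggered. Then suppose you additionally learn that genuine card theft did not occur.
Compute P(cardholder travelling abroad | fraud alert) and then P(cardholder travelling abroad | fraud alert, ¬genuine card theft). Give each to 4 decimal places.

By total probability over the 4 (genuine card theft, cardholder travelling abroad) configurations:
  P(fraud alert) = 0.05*0.74*0.79 + 0.37*0.74*0.21 + 0.31*0.26*0.79 + 0.55*0.26*0.21
        = 0.029230 + 0.057498 + 0.063674 + 0.030030 = 0.180432
Configurations with cardholder travelling abroad contribute 0.087528, so
  P(cardholder travelling abroad | fraud alert) = 0.087528 / 0.180432 ≈ 0.4851

Now condition on the additional information:
For the numerator, keep only cardholder travelling abroad=true terms: 0.37×0.21 = 0.077700
Normalizer over all consistent configurations: 0.05×0.79 + 0.37×0.21 = 0.117200
P(cardholder travelling abroad | fraud alert, ¬genuine card theft) = 0.077700/0.117200 ≈ 0.6630

P(cardholder travelling abroad | fraud alert) ≈ 0.4851; P(cardholder travelling abroad | fraud alert, ¬genuine card theft) ≈ 0.6630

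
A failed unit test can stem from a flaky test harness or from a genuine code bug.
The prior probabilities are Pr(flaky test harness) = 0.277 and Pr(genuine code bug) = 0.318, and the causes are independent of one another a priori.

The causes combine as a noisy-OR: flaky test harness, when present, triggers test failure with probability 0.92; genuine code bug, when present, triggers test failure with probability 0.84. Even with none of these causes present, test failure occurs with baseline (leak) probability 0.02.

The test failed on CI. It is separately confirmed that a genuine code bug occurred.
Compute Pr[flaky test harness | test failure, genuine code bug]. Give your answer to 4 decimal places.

Under noisy-OR, P(test failure | causes) = 1 − (1−0.02)·∏(1−qᵢ) over the active causes.
Sum P(test failure|·) weighted by the priors over both values of flaky test harness:
  P(test failure | genuine code bug) = 0.8432×0.723 + 0.987456×0.277
        = 0.609634 + 0.273525 = 0.883159
The terms with flaky test harness present sum to 0.273525, so
  P(flaky test harness | test failure, genuine code bug) = 0.273525 / 0.883159 ≈ 0.3097

Pr[flaky test harness | test failure, genuine code bug] ≈ 0.3097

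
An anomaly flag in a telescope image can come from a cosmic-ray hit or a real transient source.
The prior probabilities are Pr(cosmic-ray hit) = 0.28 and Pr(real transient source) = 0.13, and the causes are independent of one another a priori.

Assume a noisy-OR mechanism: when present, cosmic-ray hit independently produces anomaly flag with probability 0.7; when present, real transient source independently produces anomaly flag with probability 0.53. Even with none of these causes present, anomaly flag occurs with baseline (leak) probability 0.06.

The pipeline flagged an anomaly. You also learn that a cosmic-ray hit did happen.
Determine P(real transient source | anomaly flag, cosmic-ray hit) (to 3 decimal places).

P(real transient source | anomaly flag, cosmic-ray hit) ≈ 0.153

Under noisy-OR, P(anomaly flag | causes) = 1 − (1−0.06)·∏(1−qᵢ) over the active causes.
Sum P(anomaly flag|·) weighted by the priors over both values of real transient source:
  P(anomaly flag | cosmic-ray hit) = 0.718×0.87 + 0.86746×0.13
        = 0.624660 + 0.112770 = 0.737430
The terms with real transient source present sum to 0.112770, so
  P(real transient source | anomaly flag, cosmic-ray hit) = 0.112770 / 0.737430 ≈ 0.153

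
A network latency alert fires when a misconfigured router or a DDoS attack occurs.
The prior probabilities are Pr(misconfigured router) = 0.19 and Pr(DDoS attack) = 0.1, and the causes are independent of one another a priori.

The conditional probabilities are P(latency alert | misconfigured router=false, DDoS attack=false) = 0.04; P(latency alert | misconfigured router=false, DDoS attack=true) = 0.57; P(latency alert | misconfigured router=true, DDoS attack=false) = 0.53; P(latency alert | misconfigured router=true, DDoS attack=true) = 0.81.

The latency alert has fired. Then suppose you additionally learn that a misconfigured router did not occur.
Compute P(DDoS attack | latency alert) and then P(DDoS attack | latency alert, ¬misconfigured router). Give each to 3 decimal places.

By total probability over the 4 (misconfigured router, DDoS attack) configurations:
  P(latency alert) = 0.04×0.81×0.9 + 0.57×0.81×0.1 + 0.53×0.19×0.9 + 0.81×0.19×0.1
        = 0.029160 + 0.046170 + 0.090630 + 0.015390 = 0.181350
The terms with DDoS attack present sum to 0.061560, so
  P(DDoS attack | latency alert) = 0.061560 / 0.181350 ≈ 0.339

Now also conditioning on misconfigured router≠true:
Weight on DDoS attack=true, given the evidence: 0.57×0.1 = 0.057000
The normalizing constant is 0.04×0.9 + 0.57×0.1 = 0.093000
Posterior = 0.057000 / 0.093000 ≈ 0.613
Ruling out misconfigured router raises the posterior on DDoS attack — the flip side of explaining away.

P(DDoS attack | latency alert) ≈ 0.339; P(DDoS attack | latency alert, ¬misconfigured router) ≈ 0.613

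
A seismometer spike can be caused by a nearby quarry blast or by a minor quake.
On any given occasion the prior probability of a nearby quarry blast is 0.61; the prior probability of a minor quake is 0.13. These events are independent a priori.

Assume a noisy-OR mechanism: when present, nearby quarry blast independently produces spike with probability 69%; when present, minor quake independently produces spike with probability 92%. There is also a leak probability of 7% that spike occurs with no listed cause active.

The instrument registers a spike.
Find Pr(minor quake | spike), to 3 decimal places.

Under noisy-OR, P(spike | causes) = 1 − (1−0.07)·∏(1−qᵢ) over the active causes.
Numerator (weight on configurations with minor quake): 0.046928 + 0.077471 = 0.124399
Normalizer over all consistent configurations: 0.07·0.39·0.87 + 0.9256·0.39·0.13 + 0.7117·0.61·0.87 + 0.976936·0.61·0.13 = 0.525849
P(minor quake | spike) = 0.124399/0.525849 ≈ 0.237

Pr(minor quake | spike) ≈ 0.237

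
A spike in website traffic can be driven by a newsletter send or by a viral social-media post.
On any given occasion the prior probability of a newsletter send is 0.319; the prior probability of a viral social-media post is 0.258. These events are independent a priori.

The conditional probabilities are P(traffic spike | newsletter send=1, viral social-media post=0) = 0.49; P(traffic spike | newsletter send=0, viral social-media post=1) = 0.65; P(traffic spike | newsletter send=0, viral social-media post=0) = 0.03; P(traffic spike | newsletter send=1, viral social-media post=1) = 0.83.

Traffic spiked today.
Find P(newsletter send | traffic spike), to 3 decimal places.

Enumerate the 4 (newsletter send, viral social-media post) configurations and weight by the priors:
  P(traffic spike) = 0.03×0.681×0.742 + 0.65×0.681×0.258 + 0.49×0.319×0.742 + 0.83×0.319×0.258
        = 0.015159 + 0.114204 + 0.115982 + 0.068311 = 0.313656
The terms with newsletter send present sum to 0.184293, so
  P(newsletter send | traffic spike) = 0.184293 / 0.313656 ≈ 0.588

P(newsletter send | traffic spike) ≈ 0.588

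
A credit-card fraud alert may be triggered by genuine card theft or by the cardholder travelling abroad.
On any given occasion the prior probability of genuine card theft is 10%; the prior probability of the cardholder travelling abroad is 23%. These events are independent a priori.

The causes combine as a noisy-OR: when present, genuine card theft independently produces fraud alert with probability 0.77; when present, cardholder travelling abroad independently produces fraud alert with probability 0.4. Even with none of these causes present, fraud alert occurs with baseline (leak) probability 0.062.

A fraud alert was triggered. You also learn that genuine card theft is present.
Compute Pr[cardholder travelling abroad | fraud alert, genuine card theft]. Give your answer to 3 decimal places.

Pr[cardholder travelling abroad | fraud alert, genuine card theft] ≈ 0.249

Under noisy-OR, P(fraud alert | causes) = 1 − (1−0.062)·∏(1−qᵢ) over the active causes.
Numerator (weight on configurations with cardholder travelling abroad): 0.870556·0.23 = 0.200228
The normalizing constant is 0.78426·0.77 + 0.870556·0.23 = 0.804108
Posterior = 0.200228 / 0.804108 ≈ 0.249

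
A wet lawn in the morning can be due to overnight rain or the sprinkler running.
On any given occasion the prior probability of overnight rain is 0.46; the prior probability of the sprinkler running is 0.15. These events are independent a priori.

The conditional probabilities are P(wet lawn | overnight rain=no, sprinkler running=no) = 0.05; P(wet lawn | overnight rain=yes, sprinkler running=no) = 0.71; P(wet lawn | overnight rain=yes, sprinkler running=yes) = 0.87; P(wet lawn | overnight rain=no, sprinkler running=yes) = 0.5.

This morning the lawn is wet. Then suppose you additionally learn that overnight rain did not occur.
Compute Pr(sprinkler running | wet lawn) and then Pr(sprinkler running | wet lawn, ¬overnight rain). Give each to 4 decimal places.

For the numerator, keep only sprinkler running=true terms: 0.040500 + 0.060030 = 0.100530
Denominator P(wet lawn): 0.05·0.54·0.85 + 0.5·0.54·0.15 + 0.71·0.46·0.85 + 0.87·0.46·0.15 = 0.401090
Posterior = 0.100530 / 0.401090 ≈ 0.2506

Now also conditioning on overnight rain≠true:
Sum P(wet lawn|·) weighted by the priors over both values of sprinkler running:
  P(wet lawn | ¬overnight rain) = 0.05×0.85 + 0.5×0.15
        = 0.042500 + 0.075000 = 0.117500
Keeping only the sprinkler running-present terms gives 0.075000, so
  P(sprinkler running | wet lawn, ¬overnight rain) = 0.075000 / 0.117500 ≈ 0.6383
Ruling out overnight rain raises the posterior on sprinkler running — the flip side of explaining away.

Pr(sprinkler running | wet lawn) ≈ 0.2506; Pr(sprinkler running | wet lawn, ¬overnight rain) ≈ 0.6383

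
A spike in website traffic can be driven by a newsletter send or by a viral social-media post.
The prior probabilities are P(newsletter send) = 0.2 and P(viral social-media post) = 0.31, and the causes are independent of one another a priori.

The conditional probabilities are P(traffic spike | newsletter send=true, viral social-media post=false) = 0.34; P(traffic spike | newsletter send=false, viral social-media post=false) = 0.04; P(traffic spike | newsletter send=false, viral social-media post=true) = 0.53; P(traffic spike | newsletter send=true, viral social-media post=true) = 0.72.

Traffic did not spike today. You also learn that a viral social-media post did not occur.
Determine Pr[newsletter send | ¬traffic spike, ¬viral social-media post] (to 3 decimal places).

Pr[newsletter send | ¬traffic spike, ¬viral social-media post] ≈ 0.147

P(¬traffic spike | ¬viral social-media post) = 0.96×0.8 + 0.66×0.2 = 0.768000 + 0.132000 = 0.900000
The newsletter send-present share is 0.66×0.2 = 0.132000.
P(newsletter send | ¬traffic spike, ¬viral social-media post) = 0.132000 / 0.900000 ≈ 0.147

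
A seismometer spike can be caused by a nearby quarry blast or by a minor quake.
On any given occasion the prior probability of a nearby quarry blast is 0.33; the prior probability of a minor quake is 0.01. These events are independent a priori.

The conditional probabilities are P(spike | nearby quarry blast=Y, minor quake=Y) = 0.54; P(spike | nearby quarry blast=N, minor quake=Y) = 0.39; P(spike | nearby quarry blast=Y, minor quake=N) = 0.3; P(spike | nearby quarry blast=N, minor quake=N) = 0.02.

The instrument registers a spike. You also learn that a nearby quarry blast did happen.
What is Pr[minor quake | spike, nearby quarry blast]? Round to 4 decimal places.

Enumerate both values of minor quake and weight by the priors:
  P(spike | nearby quarry blast) = 0.3*0.99 + 0.54*0.01
        = 0.297000 + 0.005400 = 0.302400
Keeping only the minor quake-present terms gives 0.005400, so
  P(minor quake | spike, nearby quarry blast) = 0.005400 / 0.302400 ≈ 0.0179

Pr[minor quake | spike, nearby quarry blast] ≈ 0.0179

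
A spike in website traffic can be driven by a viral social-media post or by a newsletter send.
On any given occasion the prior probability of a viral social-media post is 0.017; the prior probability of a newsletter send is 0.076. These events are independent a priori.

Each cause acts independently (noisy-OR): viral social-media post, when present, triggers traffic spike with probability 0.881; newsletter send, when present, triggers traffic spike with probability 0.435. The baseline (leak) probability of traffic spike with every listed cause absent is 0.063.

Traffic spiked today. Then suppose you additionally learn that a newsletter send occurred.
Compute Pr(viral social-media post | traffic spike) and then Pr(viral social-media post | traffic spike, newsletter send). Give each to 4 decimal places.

Under noisy-OR, P(traffic spike | causes) = 1 − (1−0.063)·∏(1−qᵢ) over the active causes.
P(traffic spike) = 0.063×0.983×0.924 + 0.470595×0.983×0.076 + 0.888497×0.017×0.924 + 0.937001×0.017×0.076 = 0.057222 + 0.035157 + 0.013957 + 0.001211 = 0.107547
Of this, 0.015168 comes from 0.013957 + 0.001211 (the viral social-media post=true cases).
Hence the posterior is 0.015168/0.107547 ≈ 0.1410.

Now condition on the additional information:
P(traffic spike | newsletter send) = 0.470595*0.983 + 0.937001*0.017 = 0.462595 + 0.015929 = 0.478524
The viral social-media post-present share is 0.937001*0.017 = 0.015929.
P(viral social-media post | traffic spike, newsletter send) = 0.015929 / 0.478524 ≈ 0.0333

Pr(viral social-media post | traffic spike) ≈ 0.1410; Pr(viral social-media post | traffic spike, newsletter send) ≈ 0.0333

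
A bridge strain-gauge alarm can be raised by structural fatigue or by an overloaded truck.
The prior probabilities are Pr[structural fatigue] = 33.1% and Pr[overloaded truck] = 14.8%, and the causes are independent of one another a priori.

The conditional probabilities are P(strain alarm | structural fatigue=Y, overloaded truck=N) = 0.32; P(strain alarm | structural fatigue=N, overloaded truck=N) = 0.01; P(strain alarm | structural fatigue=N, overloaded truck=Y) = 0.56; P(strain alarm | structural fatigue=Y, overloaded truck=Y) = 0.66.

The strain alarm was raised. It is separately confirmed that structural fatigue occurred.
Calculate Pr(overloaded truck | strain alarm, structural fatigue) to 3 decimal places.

P(strain alarm | structural fatigue) = 0.32*0.852 + 0.66*0.148 = 0.272640 + 0.097680 = 0.370320
The overloaded truck-present share is 0.66*0.148 = 0.097680.
Hence the posterior is 0.097680/0.370320 ≈ 0.264.

Pr(overloaded truck | strain alarm, structural fatigue) ≈ 0.264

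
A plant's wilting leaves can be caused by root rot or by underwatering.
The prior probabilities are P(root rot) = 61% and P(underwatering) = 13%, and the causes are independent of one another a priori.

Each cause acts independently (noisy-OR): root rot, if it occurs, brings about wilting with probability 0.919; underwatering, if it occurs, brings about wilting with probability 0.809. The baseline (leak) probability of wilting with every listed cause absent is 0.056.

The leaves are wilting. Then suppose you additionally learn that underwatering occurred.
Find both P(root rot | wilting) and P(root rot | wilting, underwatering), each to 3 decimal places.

Under noisy-OR, P(wilting | causes) = 1 − (1−0.056)·∏(1−qᵢ) over the active causes.
Weight on root rot=true, given the evidence: 0.490121 + 0.078142 = 0.568263
The normalizing constant is 0.056·0.39·0.87 + 0.819696·0.39·0.13 + 0.923536·0.61·0.87 + 0.985395·0.61·0.13 = 0.628823
Posterior = 0.568263 / 0.628823 ≈ 0.904

Now condition on the additional information:
For the numerator, keep only root rot=true terms: 0.985395*0.61 = 0.601091
Normalizer over all consistent configurations: 0.819696*0.39 + 0.985395*0.61 = 0.920772
P(root rot | wilting, underwatering) = 0.601091/0.920772 ≈ 0.653
Conditioning on underwatering lowers the posterior on root rot: the classic explaining-away effect in a common-effect structure.

P(root rot | wilting) ≈ 0.904; P(root rot | wilting, underwatering) ≈ 0.653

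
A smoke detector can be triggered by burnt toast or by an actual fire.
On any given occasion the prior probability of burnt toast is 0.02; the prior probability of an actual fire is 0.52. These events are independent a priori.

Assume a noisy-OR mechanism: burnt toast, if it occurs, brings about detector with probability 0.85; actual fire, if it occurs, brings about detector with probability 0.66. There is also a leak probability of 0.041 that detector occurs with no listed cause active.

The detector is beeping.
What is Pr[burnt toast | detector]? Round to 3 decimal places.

Under noisy-OR, P(detector | causes) = 1 − (1−0.041)·∏(1−qᵢ) over the active causes.
Enumerate the 4 (burnt toast, actual fire) configurations and weight by the priors:
  P(detector) = 0.041×0.98×0.48 + 0.67394×0.98×0.52 + 0.85615×0.02×0.48 + 0.951091×0.02×0.52
        = 0.019286 + 0.343440 + 0.008219 + 0.009891 = 0.380836
Keeping only the burnt toast-present terms gives 0.018110, so
  P(burnt toast | detector) = 0.018110 / 0.380836 ≈ 0.048

Pr[burnt toast | detector] ≈ 0.048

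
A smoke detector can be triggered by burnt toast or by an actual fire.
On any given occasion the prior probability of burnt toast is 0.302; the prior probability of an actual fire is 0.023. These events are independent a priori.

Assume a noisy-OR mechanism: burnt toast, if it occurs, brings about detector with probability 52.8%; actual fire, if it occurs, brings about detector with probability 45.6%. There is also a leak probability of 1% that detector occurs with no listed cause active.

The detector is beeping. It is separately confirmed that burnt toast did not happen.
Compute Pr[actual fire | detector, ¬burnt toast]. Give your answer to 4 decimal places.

Pr[actual fire | detector, ¬burnt toast] ≈ 0.5207

Under noisy-OR, P(detector | causes) = 1 − (1−0.01)·∏(1−qᵢ) over the active causes.
Weight on actual fire=true, given the evidence: 0.46144*0.023 = 0.010613
Denominator P(detector | ¬burnt toast): 0.01*0.977 + 0.46144*0.023 = 0.020383
P(actual fire | detector, ¬burnt toast) = 0.010613/0.020383 ≈ 0.5207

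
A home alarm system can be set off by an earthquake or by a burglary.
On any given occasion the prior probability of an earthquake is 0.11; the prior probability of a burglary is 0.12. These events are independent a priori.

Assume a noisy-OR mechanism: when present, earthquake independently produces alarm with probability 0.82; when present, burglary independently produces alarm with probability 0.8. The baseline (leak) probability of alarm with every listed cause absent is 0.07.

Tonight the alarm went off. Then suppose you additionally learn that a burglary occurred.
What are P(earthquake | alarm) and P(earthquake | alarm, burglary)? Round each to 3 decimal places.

Under noisy-OR, P(alarm | causes) = 1 − (1−0.07)·∏(1−qᵢ) over the active causes.
Weight on earthquake=true, given the evidence: 0.080596 + 0.012758 = 0.093354
Normalizer over all consistent configurations: 0.07*0.89*0.88 + 0.814*0.89*0.12 + 0.8326*0.11*0.88 + 0.96652*0.11*0.12 = 0.235113
P(earthquake | alarm) = 0.093354/0.235113 ≈ 0.397

Now condition on the additional information:
For the numerator, keep only earthquake=true terms: 0.96652×0.11 = 0.106317
Denominator P(alarm | burglary): 0.814×0.89 + 0.96652×0.11 = 0.830777
Posterior = 0.106317 / 0.830777 ≈ 0.128

P(earthquake | alarm) ≈ 0.397; P(earthquake | alarm, burglary) ≈ 0.128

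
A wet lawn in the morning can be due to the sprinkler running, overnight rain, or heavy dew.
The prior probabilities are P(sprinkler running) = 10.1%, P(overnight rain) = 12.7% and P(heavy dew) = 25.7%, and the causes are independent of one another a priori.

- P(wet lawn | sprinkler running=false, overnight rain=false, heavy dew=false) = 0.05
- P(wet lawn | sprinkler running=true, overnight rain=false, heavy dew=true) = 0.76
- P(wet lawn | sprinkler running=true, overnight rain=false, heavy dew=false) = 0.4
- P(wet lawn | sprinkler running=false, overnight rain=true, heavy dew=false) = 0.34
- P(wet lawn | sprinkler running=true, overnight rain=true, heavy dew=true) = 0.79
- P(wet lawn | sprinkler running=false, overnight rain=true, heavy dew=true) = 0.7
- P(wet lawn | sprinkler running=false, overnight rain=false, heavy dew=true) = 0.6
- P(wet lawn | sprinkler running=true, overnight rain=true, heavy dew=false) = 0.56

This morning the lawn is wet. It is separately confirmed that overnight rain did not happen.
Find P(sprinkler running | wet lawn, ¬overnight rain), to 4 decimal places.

P(sprinkler running | wet lawn, ¬overnight rain) ≈ 0.2243

P(wet lawn | ¬overnight rain) = 0.05·0.899·0.743 + 0.6·0.899·0.257 + 0.4·0.101·0.743 + 0.76·0.101·0.257 = 0.033398 + 0.138626 + 0.030017 + 0.019727 = 0.221768
The sprinkler running-present share is 0.030017 + 0.019727 = 0.049744.
P(sprinkler running | wet lawn, ¬overnight rain) = 0.049744 / 0.221768 ≈ 0.2243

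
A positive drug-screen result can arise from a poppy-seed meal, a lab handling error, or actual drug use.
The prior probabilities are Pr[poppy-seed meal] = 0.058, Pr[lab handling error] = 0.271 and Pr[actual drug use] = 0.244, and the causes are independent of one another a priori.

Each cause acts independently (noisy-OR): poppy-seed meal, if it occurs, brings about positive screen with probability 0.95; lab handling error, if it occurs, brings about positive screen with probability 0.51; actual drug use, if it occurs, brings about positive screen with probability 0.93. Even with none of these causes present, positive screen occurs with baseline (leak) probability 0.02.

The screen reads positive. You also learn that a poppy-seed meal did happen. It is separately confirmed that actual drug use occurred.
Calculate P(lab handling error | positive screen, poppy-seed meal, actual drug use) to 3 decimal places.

Under noisy-OR, P(positive screen | causes) = 1 − (1−0.02)·∏(1−qᵢ) over the active causes.
Sum P(positive screen|·) weighted by the priors over both values of lab handling error:
  P(positive screen | poppy-seed meal, actual drug use) = 0.99657*0.729 + 0.998319*0.271
        = 0.726500 + 0.270544 = 0.997044
Keeping only the lab handling error-present terms gives 0.270544, so
  P(lab handling error | positive screen, poppy-seed meal, actual drug use) = 0.270544 / 0.997044 ≈ 0.271

P(lab handling error | positive screen, poppy-seed meal, actual drug use) ≈ 0.271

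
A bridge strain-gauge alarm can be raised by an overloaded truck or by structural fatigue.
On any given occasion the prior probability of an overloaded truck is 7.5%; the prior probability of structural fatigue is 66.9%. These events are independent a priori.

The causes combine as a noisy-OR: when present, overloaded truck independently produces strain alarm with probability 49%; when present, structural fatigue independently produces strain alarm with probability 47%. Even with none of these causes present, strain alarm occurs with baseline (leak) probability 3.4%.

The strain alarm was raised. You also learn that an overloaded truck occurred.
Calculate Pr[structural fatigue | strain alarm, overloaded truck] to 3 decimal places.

Under noisy-OR, P(strain alarm | causes) = 1 − (1−0.034)·∏(1−qᵢ) over the active causes.
P(strain alarm | overloaded truck) = 0.50734·0.331 + 0.73889·0.669 = 0.167930 + 0.494317 = 0.662247
Restricting to configurations with structural fatigue present: 0.73889·0.669 = 0.494317.
So P(structural fatigue | strain alarm, overloaded truck) = 0.494317/0.662247 ≈ 0.746.

Pr[structural fatigue | strain alarm, overloaded truck] ≈ 0.746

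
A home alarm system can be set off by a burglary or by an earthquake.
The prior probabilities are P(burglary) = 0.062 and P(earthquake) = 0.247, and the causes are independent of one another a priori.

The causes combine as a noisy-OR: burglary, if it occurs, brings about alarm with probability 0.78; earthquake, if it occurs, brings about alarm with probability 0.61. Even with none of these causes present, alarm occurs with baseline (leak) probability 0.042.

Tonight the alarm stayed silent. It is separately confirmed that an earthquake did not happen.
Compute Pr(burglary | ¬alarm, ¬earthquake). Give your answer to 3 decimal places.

Pr(burglary | ¬alarm, ¬earthquake) ≈ 0.014

Under noisy-OR, P(alarm | causes) = 1 − (1−0.042)·∏(1−qᵢ) over the active causes.
Weight on burglary=true, given the evidence: 0.21076·0.062 = 0.013067
The normalizing constant is 0.958·0.938 + 0.21076·0.062 = 0.911671
P(burglary | ¬alarm, ¬earthquake) = 0.013067/0.911671 ≈ 0.014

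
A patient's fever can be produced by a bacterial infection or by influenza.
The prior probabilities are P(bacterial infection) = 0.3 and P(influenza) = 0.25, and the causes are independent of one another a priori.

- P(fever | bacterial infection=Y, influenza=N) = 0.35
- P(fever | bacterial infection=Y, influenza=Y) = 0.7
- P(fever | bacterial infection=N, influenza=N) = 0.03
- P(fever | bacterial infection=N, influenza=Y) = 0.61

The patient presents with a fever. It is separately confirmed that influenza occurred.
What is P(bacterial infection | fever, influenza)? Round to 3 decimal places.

P(bacterial infection | fever, influenza) ≈ 0.330

P(fever | influenza) = 0.61*0.7 + 0.7*0.3 = 0.427000 + 0.210000 = 0.637000
The bacterial infection-present share is 0.7*0.3 = 0.210000.
P(bacterial infection | fever, influenza) = 0.210000 / 0.637000 ≈ 0.330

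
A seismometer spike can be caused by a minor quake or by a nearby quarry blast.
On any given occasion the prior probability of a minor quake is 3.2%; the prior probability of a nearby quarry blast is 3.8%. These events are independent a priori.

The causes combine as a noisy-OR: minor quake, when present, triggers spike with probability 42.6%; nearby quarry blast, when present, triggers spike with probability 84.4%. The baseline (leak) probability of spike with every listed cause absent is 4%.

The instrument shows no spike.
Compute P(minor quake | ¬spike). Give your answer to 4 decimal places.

Under noisy-OR, P(spike | causes) = 1 − (1−0.04)·∏(1−qᵢ) over the active causes.
Sum P(¬spike|·) weighted by the priors over the 4 (minor quake, nearby quarry blast) configurations:
  P(¬spike) = 0.96*0.968*0.962 + 0.14976*0.968*0.038 + 0.55104*0.032*0.962 + 0.085962*0.032*0.038
        = 0.893967 + 0.005509 + 0.016963 + 0.000105 = 0.916544
Configurations with minor quake contribute 0.017068, so
  P(minor quake | ¬spike) = 0.017068 / 0.916544 ≈ 0.0186

P(minor quake | ¬spike) ≈ 0.0186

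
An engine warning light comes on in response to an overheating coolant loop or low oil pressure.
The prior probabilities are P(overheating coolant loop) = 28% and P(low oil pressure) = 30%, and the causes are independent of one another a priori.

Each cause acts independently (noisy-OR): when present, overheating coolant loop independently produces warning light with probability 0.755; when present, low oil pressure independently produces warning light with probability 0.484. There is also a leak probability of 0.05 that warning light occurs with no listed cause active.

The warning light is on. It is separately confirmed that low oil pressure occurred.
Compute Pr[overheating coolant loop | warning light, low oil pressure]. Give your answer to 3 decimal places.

Under noisy-OR, P(warning light | causes) = 1 − (1−0.05)·∏(1−qᵢ) over the active causes.
P(warning light | low oil pressure) = 0.5098×0.72 + 0.879901×0.28 = 0.367056 + 0.246372 = 0.613428
Restricting to configurations with overheating coolant loop present: 0.879901×0.28 = 0.246372.
Hence the posterior is 0.246372/0.613428 ≈ 0.402.

Pr[overheating coolant loop | warning light, low oil pressure] ≈ 0.402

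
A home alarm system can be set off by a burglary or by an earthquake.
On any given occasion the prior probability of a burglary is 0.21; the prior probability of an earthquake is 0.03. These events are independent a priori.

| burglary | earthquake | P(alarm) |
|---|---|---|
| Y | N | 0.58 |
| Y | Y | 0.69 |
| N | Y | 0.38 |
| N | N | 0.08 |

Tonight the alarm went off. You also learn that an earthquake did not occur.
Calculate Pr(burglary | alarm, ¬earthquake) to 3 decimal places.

By total probability over both values of burglary:
  P(alarm | ¬earthquake) = 0.08×0.79 + 0.58×0.21
        = 0.063200 + 0.121800 = 0.185000
Configurations with burglary contribute 0.121800, so
  P(burglary | alarm, ¬earthquake) = 0.121800 / 0.185000 ≈ 0.658

Pr(burglary | alarm, ¬earthquake) ≈ 0.658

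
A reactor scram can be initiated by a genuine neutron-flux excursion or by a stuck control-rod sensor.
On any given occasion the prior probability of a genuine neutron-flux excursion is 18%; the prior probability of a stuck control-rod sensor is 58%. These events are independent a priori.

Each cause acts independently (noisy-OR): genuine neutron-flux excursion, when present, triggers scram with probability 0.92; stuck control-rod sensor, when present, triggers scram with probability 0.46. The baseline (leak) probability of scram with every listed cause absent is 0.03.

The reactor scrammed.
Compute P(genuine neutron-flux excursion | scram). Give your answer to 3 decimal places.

P(genuine neutron-flux excursion | scram) ≈ 0.418

Under noisy-OR, P(scram | causes) = 1 − (1−0.03)·∏(1−qᵢ) over the active causes.
Sum P(scram|·) weighted by the priors over the 4 (genuine neutron-flux excursion, stuck control-rod sensor) configurations:
  P(scram) = 0.03×0.82×0.42 + 0.4762×0.82×0.58 + 0.9224×0.18×0.42 + 0.958096×0.18×0.58
        = 0.010332 + 0.226481 + 0.069733 + 0.100025 = 0.406571
The terms with genuine neutron-flux excursion present sum to 0.169758, so
  P(genuine neutron-flux excursion | scram) = 0.169758 / 0.406571 ≈ 0.418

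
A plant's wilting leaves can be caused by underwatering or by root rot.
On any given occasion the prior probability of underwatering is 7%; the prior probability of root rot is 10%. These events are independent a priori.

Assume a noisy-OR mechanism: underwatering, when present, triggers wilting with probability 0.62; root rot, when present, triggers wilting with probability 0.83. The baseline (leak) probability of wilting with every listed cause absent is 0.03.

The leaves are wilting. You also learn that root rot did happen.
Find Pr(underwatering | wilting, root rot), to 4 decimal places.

Under noisy-OR, P(wilting | causes) = 1 − (1−0.03)·∏(1−qᵢ) over the active causes.
Sum P(wilting|·) weighted by the priors over both values of underwatering:
  P(wilting | root rot) = 0.8351*0.93 + 0.937338*0.07
        = 0.776643 + 0.065614 = 0.842257
Keeping only the underwatering-present terms gives 0.065614, so
  P(underwatering | wilting, root rot) = 0.065614 / 0.842257 ≈ 0.0779

Pr(underwatering | wilting, root rot) ≈ 0.0779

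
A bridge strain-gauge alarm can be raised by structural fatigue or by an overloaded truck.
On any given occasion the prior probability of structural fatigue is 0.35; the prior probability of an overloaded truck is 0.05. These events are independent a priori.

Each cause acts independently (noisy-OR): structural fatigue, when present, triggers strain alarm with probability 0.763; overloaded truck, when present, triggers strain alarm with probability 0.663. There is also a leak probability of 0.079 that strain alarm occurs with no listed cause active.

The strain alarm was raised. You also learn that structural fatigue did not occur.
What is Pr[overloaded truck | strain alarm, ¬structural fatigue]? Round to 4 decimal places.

Under noisy-OR, P(strain alarm | causes) = 1 − (1−0.079)·∏(1−qᵢ) over the active causes.
By total probability over both values of overloaded truck:
  P(strain alarm | ¬structural fatigue) = 0.079·0.95 + 0.689623·0.05
        = 0.075050 + 0.034481 = 0.109531
Configurations with overloaded truck contribute 0.034481, so
  P(overloaded truck | strain alarm, ¬structural fatigue) = 0.034481 / 0.109531 ≈ 0.3148

Pr[overloaded truck | strain alarm, ¬structural fatigue] ≈ 0.3148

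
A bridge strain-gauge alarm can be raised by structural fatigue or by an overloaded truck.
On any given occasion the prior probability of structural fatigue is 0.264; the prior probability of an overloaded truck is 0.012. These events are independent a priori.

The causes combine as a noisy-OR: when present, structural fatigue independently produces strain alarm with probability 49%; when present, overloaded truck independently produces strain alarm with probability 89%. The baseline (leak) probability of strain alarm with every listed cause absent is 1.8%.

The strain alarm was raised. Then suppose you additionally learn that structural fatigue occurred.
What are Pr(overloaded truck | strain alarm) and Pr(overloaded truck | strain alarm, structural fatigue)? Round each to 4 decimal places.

Pr(overloaded truck | strain alarm) ≈ 0.0705; Pr(overloaded truck | strain alarm, structural fatigue) ≈ 0.0225

Under noisy-OR, P(strain alarm | causes) = 1 − (1−0.018)·∏(1−qᵢ) over the active causes.
By total probability over the 4 (structural fatigue, overloaded truck) configurations:
  P(strain alarm) = 0.018×0.736×0.988 + 0.89198×0.736×0.012 + 0.49918×0.264×0.988 + 0.94491×0.264×0.012
        = 0.013089 + 0.007878 + 0.130202 + 0.002993 = 0.154162
Configurations with overloaded truck contribute 0.010871, so
  P(overloaded truck | strain alarm) = 0.010871 / 0.154162 ≈ 0.0705

With the extra evidence:
P(strain alarm | structural fatigue) = 0.49918·0.988 + 0.94491·0.012 = 0.493190 + 0.011339 = 0.504529
Restricting to configurations with overloaded truck present: 0.94491·0.012 = 0.011339.
Hence the posterior is 0.011339/0.504529 ≈ 0.0225.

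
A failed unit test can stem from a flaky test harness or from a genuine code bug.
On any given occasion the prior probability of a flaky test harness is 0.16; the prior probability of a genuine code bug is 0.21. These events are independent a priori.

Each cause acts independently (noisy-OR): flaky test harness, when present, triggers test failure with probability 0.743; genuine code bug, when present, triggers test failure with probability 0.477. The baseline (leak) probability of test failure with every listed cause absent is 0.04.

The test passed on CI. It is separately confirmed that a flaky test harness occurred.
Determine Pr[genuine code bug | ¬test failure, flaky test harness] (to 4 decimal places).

Pr[genuine code bug | ¬test failure, flaky test harness] ≈ 0.1221

Under noisy-OR, P(test failure | causes) = 1 − (1−0.04)·∏(1−qᵢ) over the active causes.
Numerator (weight on configurations with genuine code bug): 0.129035×0.21 = 0.027097
Normalizer over all consistent configurations: 0.24672×0.79 + 0.129035×0.21 = 0.222006
P(genuine code bug | ¬test failure, flaky test harness) = 0.027097/0.222006 ≈ 0.1221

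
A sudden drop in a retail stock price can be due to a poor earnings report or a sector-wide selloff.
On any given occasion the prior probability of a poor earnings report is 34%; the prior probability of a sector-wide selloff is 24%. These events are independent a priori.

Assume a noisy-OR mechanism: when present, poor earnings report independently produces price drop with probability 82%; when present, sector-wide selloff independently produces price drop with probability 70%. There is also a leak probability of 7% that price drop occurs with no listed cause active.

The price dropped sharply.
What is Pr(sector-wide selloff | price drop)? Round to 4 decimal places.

Pr(sector-wide selloff | price drop) ≈ 0.4338

Under noisy-OR, P(price drop | causes) = 1 − (1−0.07)·∏(1−qᵢ) over the active causes.
Enumerate the 4 (poor earnings report, sector-wide selloff) configurations and weight by the priors:
  P(price drop) = 0.07*0.66*0.76 + 0.721*0.66*0.24 + 0.8326*0.34*0.76 + 0.94978*0.34*0.24
        = 0.035112 + 0.114206 + 0.215144 + 0.077502 = 0.441964
Configurations with sector-wide selloff contribute 0.191708, so
  P(sector-wide selloff | price drop) = 0.191708 / 0.441964 ≈ 0.4338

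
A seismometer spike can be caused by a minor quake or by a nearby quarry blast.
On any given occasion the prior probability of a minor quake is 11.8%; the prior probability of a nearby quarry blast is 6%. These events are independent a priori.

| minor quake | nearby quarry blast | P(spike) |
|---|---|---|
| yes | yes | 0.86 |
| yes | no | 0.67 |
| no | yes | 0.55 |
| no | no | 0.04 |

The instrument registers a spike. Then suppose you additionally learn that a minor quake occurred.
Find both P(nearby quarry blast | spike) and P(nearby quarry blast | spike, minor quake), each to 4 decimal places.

P(nearby quarry blast | spike) ≈ 0.2467; P(nearby quarry blast | spike, minor quake) ≈ 0.0757

Weight on nearby quarry blast=true, given the evidence: 0.029106 + 0.006089 = 0.035195
Normalizer over all consistent configurations: 0.04×0.882×0.94 + 0.55×0.882×0.06 + 0.67×0.118×0.94 + 0.86×0.118×0.06 = 0.142674
P(nearby quarry blast | spike) = 0.035195/0.142674 ≈ 0.2467

With the extra evidence:
Enumerate both values of nearby quarry blast and weight by the priors:
  P(spike | minor quake) = 0.67·0.94 + 0.86·0.06
        = 0.629800 + 0.051600 = 0.681400
The terms with nearby quarry blast present sum to 0.051600, so
  P(nearby quarry blast | spike, minor quake) = 0.051600 / 0.681400 ≈ 0.0757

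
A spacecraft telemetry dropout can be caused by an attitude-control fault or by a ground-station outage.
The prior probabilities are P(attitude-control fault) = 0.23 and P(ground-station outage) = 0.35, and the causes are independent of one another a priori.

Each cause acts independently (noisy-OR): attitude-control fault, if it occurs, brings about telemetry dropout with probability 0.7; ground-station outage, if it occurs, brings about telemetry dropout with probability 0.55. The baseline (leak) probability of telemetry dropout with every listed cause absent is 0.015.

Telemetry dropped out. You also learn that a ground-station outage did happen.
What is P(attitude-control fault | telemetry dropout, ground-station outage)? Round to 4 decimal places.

P(attitude-control fault | telemetry dropout, ground-station outage) ≈ 0.3175

Under noisy-OR, P(telemetry dropout | causes) = 1 − (1−0.015)·∏(1−qᵢ) over the active causes.
P(telemetry dropout | ground-station outage) = 0.55675×0.77 + 0.867025×0.23 = 0.428698 + 0.199416 = 0.628114
Restricting to configurations with attitude-control fault present: 0.867025×0.23 = 0.199416.
So P(attitude-control fault | telemetry dropout, ground-station outage) = 0.199416/0.628114 ≈ 0.3175.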